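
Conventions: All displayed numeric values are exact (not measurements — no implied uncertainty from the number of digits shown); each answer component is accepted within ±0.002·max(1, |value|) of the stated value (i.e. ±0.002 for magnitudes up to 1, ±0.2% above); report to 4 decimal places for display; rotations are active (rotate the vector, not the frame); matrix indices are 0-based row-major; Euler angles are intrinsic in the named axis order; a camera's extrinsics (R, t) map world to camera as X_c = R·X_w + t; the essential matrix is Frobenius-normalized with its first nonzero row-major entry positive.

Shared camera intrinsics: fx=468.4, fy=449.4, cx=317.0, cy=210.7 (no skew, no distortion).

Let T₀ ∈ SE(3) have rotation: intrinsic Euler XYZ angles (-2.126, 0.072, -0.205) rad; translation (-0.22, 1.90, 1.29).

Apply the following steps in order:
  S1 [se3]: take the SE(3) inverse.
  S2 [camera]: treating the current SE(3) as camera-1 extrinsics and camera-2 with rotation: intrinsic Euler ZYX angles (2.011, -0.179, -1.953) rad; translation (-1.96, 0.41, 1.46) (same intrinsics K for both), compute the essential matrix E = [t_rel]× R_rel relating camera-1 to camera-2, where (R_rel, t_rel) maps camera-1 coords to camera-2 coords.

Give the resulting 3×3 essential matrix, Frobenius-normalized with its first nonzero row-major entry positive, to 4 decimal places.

after S1 (invert_se3): R=[0.9765 0.0475 0.2101; 0.2030 -0.5285 -0.8243; 0.0719 0.8476 -0.5258], t=(-0.1464, 2.1122, -0.9164)
after S2 (essential): [0.1777 0.1435 0.0501; 0.1584 0.4444 -0.5173; -0.4856 -0.2447 -0.3993]

matrix = [0.1777 0.1435 0.0501; 0.1584 0.4444 -0.5173; -0.4856 -0.2447 -0.3993]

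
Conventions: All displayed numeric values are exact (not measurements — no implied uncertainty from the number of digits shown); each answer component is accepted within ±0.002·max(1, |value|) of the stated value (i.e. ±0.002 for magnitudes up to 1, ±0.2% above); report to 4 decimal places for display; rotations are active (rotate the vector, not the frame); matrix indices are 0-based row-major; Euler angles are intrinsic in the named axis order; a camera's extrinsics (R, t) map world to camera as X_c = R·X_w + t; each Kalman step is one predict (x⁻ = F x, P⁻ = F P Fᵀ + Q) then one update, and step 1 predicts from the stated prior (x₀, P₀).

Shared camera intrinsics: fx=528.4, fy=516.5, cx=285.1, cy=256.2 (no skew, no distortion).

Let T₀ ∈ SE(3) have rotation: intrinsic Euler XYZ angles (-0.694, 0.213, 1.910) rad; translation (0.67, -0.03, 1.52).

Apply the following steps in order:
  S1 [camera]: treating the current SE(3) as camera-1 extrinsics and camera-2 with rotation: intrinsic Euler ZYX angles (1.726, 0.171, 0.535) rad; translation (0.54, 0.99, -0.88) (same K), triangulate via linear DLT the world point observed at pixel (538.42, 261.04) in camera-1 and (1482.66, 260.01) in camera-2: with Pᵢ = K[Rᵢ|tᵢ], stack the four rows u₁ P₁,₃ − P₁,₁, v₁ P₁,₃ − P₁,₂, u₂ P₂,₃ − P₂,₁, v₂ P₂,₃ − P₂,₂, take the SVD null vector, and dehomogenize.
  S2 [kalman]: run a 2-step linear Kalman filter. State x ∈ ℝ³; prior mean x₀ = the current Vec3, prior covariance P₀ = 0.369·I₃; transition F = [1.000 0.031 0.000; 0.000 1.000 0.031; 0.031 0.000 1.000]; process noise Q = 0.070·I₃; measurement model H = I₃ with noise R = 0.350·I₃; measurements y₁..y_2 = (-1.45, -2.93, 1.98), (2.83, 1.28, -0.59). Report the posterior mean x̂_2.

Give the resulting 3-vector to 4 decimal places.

result = (0.3584, -0.3696, 0.8439)

after S1 (triangulate): (-1.4421, -0.2206, 1.8328)
after S2 (kf_track): (0.3584, -0.3696, 0.8439)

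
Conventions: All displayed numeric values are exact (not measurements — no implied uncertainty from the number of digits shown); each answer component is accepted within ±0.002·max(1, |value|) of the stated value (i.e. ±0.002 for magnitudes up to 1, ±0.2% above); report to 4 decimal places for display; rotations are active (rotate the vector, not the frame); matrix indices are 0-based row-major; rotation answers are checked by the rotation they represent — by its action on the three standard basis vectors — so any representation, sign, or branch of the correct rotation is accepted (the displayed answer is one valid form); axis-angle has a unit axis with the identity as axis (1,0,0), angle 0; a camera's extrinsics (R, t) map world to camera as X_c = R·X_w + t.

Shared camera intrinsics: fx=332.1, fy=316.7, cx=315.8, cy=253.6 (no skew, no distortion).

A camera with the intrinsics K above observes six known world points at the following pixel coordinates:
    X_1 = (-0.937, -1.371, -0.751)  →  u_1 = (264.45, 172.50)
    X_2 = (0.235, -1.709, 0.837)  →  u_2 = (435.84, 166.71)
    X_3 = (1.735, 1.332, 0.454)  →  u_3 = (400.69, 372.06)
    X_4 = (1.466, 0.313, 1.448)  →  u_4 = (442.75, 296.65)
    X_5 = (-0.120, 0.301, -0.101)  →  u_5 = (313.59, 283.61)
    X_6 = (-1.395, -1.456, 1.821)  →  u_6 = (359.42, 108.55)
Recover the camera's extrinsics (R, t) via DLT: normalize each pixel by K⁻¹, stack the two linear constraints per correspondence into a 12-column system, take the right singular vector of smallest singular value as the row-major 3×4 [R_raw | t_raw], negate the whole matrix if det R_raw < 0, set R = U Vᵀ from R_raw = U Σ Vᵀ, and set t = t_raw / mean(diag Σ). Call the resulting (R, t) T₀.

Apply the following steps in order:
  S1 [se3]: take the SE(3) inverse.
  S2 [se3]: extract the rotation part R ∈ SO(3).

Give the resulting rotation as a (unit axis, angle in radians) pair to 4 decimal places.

source (pnp_recover): camera pose = R=[0.7518 -0.3065 0.5839; 0.6135 0.6499 -0.4487; -0.2419 0.6955 0.6766], t=(0.2100, 0.2799, 4.5498)
after S1 (invert_se3): R=[0.7518 0.6135 -0.2419; -0.3065 0.6499 0.6955; 0.5839 -0.4487 0.6766], t=(0.7711, -3.2818, -3.0755)
after S2 (rot_of_se3): [0.7518 0.6135 -0.2419; -0.3065 0.6499 0.6955; 0.5839 -0.4487 0.6766]

rotation (axis_angle) = ((-0.6792, -0.4902, -0.5462), 1.0014)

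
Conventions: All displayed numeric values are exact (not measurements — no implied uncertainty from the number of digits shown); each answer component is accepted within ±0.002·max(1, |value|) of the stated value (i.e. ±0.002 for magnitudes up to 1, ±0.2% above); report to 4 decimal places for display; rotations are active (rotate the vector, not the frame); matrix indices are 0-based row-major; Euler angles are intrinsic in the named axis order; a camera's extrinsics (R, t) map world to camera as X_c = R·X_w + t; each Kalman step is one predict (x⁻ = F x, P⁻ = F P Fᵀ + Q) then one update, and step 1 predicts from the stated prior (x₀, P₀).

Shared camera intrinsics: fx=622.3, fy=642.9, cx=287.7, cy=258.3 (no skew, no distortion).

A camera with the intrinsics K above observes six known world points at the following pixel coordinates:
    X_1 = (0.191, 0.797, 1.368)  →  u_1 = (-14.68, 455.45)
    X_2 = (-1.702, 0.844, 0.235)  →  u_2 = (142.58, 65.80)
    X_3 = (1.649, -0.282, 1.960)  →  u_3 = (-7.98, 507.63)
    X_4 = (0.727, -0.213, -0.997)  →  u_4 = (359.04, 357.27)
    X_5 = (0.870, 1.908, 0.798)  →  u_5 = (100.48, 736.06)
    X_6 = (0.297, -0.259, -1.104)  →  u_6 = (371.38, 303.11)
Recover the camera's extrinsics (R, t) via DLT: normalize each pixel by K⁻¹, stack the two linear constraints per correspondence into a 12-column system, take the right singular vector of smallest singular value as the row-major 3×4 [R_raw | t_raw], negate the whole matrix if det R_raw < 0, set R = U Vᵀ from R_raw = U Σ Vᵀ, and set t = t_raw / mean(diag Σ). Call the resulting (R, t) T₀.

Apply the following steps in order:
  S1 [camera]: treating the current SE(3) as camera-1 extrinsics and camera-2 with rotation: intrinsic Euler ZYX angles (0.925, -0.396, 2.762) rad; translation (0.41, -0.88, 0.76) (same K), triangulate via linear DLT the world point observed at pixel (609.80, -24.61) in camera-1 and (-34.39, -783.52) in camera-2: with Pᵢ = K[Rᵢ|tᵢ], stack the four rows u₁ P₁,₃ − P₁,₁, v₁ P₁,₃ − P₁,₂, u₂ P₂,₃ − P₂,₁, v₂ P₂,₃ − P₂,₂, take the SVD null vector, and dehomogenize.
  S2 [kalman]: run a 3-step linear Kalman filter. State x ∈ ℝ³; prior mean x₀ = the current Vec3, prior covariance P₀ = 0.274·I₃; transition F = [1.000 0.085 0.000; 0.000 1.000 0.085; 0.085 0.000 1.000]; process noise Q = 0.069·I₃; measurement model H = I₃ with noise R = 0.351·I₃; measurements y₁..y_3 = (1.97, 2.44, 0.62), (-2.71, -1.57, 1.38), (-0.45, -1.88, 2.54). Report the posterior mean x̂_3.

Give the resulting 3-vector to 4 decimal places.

result = (-0.7567, -0.4500, 0.9360)

source (pnp_recover): camera pose = R=[0.0507 0.1772 -0.9829; 0.8817 0.4542 0.1274; 0.4690 -0.8731 -0.1332], t=(-0.4300, 0.3200, 4.1301)
after S1 (triangulate): (-1.9106, 0.9127, -1.7798)
after S2 (kf_track): (-0.7567, -0.4500, 0.9360)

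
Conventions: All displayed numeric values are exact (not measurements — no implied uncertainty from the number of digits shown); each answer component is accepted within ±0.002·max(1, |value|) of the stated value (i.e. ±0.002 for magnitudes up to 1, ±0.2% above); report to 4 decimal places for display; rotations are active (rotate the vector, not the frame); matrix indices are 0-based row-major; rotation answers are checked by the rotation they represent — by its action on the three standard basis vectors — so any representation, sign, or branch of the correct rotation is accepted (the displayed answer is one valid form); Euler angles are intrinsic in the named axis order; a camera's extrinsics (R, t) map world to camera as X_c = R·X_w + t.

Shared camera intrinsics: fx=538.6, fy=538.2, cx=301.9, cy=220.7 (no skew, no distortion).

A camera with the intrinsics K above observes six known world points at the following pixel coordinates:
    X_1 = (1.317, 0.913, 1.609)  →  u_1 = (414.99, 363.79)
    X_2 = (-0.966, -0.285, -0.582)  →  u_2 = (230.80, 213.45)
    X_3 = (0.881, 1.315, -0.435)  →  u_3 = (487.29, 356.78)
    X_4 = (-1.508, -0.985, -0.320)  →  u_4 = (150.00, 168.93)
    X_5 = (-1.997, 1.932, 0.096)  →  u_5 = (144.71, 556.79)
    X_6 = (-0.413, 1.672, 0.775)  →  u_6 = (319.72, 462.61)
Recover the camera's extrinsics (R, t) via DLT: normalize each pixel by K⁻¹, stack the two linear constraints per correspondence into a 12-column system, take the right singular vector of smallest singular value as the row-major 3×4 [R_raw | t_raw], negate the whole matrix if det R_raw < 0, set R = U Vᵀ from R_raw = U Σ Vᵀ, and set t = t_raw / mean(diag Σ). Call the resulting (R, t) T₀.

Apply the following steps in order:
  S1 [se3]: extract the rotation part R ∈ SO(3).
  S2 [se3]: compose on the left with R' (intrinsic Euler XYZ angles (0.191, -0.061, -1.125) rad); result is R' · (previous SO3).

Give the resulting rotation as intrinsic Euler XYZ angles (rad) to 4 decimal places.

rotation (euler_xyz) = (-0.2637, 0.2967, -1.2973)

source (pnp_recover): camera pose = R=[0.9322 0.2791 -0.2305; -0.1359 0.8601 0.4917; 0.3355 -0.4270 0.8397], t=(0.2599, 0.3400, 5.1309)
after S1 (rot_of_se3): [0.9322 0.2791 -0.2305; -0.1359 0.8601 0.4917; 0.3355 -0.4270 0.8397]
after S2 (compose_so3): [0.2583 0.9207 0.2924; -0.9501 0.1874 0.2492; 0.1747 -0.3422 0.9232]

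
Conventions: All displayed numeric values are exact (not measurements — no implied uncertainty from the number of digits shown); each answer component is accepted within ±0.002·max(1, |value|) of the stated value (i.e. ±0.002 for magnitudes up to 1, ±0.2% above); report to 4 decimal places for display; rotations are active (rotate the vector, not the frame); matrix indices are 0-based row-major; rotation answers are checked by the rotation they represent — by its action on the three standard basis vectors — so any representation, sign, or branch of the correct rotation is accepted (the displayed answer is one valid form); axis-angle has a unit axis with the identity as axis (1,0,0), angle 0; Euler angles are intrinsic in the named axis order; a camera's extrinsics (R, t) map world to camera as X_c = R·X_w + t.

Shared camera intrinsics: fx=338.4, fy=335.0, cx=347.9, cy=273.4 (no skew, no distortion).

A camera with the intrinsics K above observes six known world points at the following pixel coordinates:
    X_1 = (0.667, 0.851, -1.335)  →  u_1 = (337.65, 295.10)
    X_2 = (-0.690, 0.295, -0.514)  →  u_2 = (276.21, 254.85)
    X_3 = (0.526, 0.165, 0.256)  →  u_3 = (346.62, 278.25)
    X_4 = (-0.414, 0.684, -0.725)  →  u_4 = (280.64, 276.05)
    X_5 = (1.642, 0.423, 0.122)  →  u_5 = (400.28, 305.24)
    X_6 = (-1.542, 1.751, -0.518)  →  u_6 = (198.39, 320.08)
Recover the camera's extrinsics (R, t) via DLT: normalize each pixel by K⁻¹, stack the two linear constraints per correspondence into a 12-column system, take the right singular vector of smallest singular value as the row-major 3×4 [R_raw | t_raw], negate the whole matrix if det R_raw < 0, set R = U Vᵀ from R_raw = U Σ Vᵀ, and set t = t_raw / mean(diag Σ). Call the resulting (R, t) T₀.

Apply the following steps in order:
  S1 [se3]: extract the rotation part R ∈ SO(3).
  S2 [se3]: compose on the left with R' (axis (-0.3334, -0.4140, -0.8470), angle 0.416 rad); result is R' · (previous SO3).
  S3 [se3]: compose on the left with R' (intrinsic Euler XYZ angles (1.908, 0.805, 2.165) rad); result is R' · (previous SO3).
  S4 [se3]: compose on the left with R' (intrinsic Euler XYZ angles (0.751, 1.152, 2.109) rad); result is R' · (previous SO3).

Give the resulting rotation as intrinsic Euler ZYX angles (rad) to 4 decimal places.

source (pnp_recover): camera pose = R=[0.9569 -0.2881 0.0368; 0.2664 0.9211 0.2838; -0.1157 -0.2618 0.9582], t=(-0.4902, -0.2700, 6.4126)
after S1 (rot_of_se3): [0.9569 -0.2881 0.0368; 0.2664 0.9211 0.2838; -0.1157 -0.2618 0.9582]
after S2 (compose_so3): [0.9952 0.0974 -0.0027; -0.0877 0.9081 0.4094; 0.0423 -0.4072 0.9124]
after S3 (compose_so3): [-0.3053 -0.8528 0.4236; -0.6464 -0.1411 -0.7499; 0.6993 -0.5028 -0.5082]
after S4 (compose_so3): [0.9282 -0.2323 -0.2907; 0.3000 0.0051 0.9539; -0.2201 -0.9726 0.0745]

rotation (euler_zyx) = (0.3127, 0.2219, -1.4944)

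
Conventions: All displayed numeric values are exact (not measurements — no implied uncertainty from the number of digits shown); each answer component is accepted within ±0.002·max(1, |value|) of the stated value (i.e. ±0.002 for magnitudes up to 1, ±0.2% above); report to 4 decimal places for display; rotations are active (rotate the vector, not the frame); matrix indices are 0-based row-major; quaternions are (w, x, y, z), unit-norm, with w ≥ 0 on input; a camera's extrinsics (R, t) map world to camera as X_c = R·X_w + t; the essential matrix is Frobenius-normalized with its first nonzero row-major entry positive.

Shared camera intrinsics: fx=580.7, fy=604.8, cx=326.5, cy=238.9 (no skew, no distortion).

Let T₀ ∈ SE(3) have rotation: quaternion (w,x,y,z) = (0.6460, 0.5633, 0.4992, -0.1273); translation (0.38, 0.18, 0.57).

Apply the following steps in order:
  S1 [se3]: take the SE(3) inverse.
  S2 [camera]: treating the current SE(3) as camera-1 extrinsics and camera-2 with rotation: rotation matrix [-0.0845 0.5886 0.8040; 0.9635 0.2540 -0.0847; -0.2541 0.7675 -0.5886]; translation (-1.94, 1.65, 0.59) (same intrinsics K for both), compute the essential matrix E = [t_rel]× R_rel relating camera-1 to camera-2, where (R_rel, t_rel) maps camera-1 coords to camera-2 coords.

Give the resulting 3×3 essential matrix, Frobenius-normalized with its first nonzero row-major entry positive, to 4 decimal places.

after S1 (invert_se3): R=[0.4692 0.3979 -0.7884; 0.7268 0.3330 0.6007; 0.5015 -0.8549 -0.1330], t=(0.1994, -0.6785, 0.0391)
after S2 (essential): [0.3216 -0.2247 -0.4292; 0.2244 -0.0615 -0.3389; 0.0033 -0.6506 0.2638]

matrix = [0.3216 -0.2247 -0.4292; 0.2244 -0.0615 -0.3389; 0.0033 -0.6506 0.2638]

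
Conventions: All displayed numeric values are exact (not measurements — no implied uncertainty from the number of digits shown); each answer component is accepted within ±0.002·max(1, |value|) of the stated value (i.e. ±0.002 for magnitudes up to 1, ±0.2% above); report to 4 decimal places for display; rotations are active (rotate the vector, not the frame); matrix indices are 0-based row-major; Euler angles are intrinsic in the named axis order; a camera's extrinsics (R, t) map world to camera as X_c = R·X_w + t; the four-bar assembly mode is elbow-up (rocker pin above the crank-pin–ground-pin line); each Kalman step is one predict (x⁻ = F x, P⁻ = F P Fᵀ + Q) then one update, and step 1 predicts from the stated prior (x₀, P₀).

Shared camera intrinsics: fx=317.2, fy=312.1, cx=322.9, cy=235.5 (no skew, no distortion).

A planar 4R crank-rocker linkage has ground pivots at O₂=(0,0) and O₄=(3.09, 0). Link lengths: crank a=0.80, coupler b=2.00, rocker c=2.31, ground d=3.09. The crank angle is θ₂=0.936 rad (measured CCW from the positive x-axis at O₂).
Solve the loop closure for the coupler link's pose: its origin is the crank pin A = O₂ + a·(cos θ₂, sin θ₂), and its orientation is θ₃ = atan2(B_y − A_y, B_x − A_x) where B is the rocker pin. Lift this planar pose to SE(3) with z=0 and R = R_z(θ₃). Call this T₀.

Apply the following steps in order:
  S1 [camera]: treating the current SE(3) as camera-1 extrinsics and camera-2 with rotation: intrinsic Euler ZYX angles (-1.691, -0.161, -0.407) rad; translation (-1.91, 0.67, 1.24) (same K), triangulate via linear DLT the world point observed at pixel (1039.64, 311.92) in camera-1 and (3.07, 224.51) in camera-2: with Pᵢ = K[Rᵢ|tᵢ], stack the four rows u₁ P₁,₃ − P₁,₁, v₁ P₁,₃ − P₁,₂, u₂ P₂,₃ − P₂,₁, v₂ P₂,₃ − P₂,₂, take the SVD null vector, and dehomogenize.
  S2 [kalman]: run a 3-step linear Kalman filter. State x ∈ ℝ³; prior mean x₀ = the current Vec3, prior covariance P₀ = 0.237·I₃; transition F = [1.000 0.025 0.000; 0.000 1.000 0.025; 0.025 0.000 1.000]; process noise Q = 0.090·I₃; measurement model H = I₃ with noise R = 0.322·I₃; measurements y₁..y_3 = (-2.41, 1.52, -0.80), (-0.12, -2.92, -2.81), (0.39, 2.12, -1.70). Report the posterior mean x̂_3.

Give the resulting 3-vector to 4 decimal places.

source (fourbar_fk): coupler pose = R=[0.7333 -0.6799 0.0000; 0.6799 0.7333 0.0000; 0.0000 0.0000 1.0000], t=(0.4744, 0.6442, 0.0000)
after S1 (triangulate): (1.1880, -1.6185, 1.0825)
after S2 (kf_track): (-0.0976, 0.1033, -1.3764)

result = (-0.0976, 0.1033, -1.3764)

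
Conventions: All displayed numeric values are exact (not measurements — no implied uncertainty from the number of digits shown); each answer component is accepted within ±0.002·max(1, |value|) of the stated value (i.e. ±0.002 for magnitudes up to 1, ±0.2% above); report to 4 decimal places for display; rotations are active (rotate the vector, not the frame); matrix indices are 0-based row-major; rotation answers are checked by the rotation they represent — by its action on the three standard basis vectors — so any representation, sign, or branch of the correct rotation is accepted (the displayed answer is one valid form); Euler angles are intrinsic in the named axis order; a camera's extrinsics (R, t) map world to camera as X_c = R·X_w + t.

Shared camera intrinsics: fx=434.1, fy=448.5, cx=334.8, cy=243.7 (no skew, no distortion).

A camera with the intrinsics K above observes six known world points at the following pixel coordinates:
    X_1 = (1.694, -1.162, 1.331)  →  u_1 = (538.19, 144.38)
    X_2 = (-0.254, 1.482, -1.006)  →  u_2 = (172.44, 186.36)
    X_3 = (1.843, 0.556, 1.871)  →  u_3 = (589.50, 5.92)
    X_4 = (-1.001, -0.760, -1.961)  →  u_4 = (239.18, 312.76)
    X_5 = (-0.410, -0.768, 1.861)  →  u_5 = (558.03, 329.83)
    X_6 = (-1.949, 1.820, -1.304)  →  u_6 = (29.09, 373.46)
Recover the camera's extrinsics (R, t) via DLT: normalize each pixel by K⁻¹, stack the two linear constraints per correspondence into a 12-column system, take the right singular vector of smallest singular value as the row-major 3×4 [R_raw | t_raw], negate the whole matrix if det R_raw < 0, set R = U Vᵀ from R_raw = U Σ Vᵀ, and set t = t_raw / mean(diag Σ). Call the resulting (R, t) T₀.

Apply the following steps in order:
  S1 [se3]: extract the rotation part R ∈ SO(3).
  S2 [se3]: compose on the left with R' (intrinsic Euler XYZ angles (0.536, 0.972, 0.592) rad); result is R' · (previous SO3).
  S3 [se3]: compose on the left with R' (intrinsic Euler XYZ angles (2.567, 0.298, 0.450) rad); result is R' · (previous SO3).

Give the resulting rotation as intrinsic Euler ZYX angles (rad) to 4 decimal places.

rotation (euler_zyx) = (0.8245, -0.8679, -0.1042)

source (pnp_recover): camera pose = R=[0.2787 -0.4930 0.8242; -0.9295 -0.3544 0.1023; 0.2417 -0.7946 -0.5570], t=(0.2200, -0.0900, 4.4500)
after S1 (rot_of_se3): [0.2787 -0.4930 0.8242; -0.9295 -0.3544 0.1023; 0.2417 -0.7946 -0.5570]
after S2 (compose_so3): [0.6223 -0.7754 -0.1068; -0.2826 -0.3498 0.8932; -0.7299 -0.5257 -0.4369]
after S3 (compose_so3): [0.4389 -0.6763 -0.5916; 0.4747 0.7335 -0.4865; 0.7629 -0.0673 0.6430]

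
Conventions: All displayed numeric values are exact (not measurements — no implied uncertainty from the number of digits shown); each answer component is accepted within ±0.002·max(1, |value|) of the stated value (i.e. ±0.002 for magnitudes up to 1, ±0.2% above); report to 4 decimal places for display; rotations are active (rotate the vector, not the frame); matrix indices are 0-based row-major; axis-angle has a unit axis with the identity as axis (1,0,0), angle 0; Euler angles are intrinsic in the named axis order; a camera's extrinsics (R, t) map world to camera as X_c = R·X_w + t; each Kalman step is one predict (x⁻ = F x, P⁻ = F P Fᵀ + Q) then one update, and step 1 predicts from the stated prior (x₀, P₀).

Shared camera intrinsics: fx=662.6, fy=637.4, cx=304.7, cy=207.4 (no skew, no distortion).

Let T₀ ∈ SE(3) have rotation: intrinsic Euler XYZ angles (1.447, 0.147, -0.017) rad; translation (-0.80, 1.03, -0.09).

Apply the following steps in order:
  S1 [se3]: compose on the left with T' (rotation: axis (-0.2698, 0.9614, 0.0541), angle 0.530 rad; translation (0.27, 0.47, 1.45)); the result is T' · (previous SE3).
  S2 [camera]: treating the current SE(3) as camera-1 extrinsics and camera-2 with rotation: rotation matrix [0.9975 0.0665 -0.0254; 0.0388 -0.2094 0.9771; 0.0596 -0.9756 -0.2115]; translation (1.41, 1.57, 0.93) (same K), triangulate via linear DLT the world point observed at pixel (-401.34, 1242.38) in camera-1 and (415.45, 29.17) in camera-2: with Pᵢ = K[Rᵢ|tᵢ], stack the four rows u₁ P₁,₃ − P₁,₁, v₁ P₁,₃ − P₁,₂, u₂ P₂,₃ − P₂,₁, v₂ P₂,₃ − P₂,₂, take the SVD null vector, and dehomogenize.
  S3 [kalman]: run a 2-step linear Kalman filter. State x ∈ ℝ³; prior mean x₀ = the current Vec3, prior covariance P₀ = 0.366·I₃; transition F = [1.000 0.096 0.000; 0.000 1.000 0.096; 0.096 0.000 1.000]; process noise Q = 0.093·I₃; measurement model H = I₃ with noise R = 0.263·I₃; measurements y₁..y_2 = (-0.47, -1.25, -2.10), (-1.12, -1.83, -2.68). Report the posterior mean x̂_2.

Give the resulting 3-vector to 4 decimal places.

after S1 (compose_se3): R=[0.8373 0.4868 0.2487; 0.1286 0.2669 -0.9551; -0.5314 0.8317 0.1608], t=(-0.5366, 1.4830, 1.6296)
after S2 (triangulate): (-1.2426, -0.0357, -1.9373)
after S3 (kf_track): (-1.0109, -1.4604, -2.4401)

result = (-1.0109, -1.4604, -2.4401)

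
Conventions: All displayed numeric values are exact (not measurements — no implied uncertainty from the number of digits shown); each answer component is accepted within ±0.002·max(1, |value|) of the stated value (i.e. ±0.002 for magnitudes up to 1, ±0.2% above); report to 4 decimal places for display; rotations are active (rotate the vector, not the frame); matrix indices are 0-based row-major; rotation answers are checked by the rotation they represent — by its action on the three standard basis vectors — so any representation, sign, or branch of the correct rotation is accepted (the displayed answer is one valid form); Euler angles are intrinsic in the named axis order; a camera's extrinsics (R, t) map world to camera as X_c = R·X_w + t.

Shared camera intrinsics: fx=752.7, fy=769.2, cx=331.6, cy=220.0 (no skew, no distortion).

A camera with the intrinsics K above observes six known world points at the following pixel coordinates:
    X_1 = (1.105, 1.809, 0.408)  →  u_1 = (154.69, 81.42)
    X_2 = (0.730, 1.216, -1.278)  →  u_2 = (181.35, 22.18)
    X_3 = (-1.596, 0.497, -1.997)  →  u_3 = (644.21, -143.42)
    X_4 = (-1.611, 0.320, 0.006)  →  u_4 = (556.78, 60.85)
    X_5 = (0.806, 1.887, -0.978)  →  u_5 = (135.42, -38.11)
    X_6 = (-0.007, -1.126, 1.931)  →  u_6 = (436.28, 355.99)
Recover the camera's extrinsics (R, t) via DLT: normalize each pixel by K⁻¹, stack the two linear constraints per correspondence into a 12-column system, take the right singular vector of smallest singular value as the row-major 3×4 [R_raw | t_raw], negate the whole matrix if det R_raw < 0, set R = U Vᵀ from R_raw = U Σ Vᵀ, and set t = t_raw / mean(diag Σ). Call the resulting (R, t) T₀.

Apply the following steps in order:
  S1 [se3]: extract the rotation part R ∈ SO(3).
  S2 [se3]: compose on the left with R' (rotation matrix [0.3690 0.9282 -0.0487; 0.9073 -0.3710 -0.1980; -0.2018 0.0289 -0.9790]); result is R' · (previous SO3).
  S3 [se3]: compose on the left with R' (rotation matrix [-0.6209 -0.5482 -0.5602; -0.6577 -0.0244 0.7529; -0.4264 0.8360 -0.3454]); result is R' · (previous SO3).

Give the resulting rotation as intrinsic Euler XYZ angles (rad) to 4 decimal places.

source (pnp_recover): camera pose = R=[-0.8832 -0.4682 0.0283; 0.4631 -0.8608 0.2110; -0.0744 0.1994 0.9771], t=(0.3900, -0.1300, 5.3699)
after S1 (rot_of_se3): [-0.8832 -0.4682 0.0283; 0.4631 -0.8608 0.2110; -0.0744 0.1994 0.9771]
after S2 (compose_so3): [0.1076 -0.9814 0.1587; -0.9584 -0.1449 -0.2461; 0.2645 -0.1256 -0.9562]
after S3 (compose_so3): [0.3104 0.7592 0.5720; 0.1517 0.5545 -0.8183; -0.9384 0.3408 0.0569]

rotation (euler_xyz) = (1.5014, 0.6090, -1.1827)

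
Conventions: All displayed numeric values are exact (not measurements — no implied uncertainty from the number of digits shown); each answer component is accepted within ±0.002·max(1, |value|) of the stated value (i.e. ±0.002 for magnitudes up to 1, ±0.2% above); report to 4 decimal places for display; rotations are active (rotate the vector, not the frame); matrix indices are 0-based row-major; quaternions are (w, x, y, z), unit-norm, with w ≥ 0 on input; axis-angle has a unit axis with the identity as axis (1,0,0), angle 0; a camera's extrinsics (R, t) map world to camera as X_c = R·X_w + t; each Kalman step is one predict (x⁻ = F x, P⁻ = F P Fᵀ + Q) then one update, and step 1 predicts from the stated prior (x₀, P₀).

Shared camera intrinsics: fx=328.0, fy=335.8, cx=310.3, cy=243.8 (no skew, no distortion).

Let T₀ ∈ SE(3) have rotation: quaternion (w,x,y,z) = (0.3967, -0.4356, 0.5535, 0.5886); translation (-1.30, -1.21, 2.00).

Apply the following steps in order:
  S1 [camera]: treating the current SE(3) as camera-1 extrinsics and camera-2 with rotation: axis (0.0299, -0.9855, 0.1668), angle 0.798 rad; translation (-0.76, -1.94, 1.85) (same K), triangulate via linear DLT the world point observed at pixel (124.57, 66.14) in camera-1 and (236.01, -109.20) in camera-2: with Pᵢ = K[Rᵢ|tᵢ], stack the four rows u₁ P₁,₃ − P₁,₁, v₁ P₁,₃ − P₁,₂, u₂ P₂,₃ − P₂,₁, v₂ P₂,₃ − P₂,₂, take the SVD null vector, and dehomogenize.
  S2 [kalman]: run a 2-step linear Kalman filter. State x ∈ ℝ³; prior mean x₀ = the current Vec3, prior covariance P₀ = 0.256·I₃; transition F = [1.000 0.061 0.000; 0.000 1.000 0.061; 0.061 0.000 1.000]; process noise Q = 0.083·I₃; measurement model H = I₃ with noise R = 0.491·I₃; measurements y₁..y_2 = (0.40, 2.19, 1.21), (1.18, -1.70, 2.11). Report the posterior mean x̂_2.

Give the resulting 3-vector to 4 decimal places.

after S1 (triangulate): (0.5978, -0.9151, 0.5431)
after S2 (kf_track): (0.7662, -0.3234, 1.3230)

result = (0.7662, -0.3234, 1.3230)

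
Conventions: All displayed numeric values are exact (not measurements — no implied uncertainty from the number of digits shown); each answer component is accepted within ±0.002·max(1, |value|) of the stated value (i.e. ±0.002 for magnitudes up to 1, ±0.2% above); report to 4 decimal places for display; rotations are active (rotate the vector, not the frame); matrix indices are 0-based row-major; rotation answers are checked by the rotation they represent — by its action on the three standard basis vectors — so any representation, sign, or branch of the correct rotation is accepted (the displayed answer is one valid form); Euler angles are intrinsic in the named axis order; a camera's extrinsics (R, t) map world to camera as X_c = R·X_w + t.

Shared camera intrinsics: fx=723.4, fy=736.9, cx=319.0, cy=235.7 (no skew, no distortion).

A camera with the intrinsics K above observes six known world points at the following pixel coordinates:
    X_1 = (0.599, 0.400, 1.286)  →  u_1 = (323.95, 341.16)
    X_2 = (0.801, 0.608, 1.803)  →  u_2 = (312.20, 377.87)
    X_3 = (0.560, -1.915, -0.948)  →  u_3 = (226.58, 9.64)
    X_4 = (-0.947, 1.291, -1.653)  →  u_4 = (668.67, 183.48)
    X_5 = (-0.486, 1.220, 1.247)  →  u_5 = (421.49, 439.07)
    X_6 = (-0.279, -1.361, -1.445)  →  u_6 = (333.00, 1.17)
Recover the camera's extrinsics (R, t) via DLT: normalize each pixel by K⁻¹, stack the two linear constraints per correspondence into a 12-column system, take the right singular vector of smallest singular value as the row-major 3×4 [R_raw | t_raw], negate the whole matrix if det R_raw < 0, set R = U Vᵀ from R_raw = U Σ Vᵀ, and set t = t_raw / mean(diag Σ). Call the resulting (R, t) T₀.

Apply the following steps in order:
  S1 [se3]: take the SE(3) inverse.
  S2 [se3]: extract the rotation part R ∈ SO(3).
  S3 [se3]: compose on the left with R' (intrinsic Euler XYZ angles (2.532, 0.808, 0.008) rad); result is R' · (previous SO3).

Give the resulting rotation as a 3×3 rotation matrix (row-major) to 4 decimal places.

rotation (matrix) = ((-0.4740, 0.3159, 0.8219), (-0.5457, -0.8380, 0.0074), (0.6911, -0.4450, 0.5696))

source (pnp_recover): camera pose = R=[-0.1370 0.8442 -0.5183; -0.3888 0.4354 0.8119; 0.9111 0.3128 0.2686], t=(0.4600, 0.0401, 6.1501)
after S1 (invert_se3): R=[-0.1370 -0.3888 0.9111; 0.8442 0.4354 0.3128; -0.5183 0.8119 0.2686], t=(-5.5246, -2.3293, -1.4459)
after S2 (rot_of_se3): [-0.1370 -0.3888 0.9111; 0.8442 0.4354 0.3128; -0.5183 0.8119 0.2686]
after S3 (compose_so3): [-0.4740 0.3159 0.8219; -0.5457 -0.8380 0.0074; 0.6911 -0.4450 0.5696]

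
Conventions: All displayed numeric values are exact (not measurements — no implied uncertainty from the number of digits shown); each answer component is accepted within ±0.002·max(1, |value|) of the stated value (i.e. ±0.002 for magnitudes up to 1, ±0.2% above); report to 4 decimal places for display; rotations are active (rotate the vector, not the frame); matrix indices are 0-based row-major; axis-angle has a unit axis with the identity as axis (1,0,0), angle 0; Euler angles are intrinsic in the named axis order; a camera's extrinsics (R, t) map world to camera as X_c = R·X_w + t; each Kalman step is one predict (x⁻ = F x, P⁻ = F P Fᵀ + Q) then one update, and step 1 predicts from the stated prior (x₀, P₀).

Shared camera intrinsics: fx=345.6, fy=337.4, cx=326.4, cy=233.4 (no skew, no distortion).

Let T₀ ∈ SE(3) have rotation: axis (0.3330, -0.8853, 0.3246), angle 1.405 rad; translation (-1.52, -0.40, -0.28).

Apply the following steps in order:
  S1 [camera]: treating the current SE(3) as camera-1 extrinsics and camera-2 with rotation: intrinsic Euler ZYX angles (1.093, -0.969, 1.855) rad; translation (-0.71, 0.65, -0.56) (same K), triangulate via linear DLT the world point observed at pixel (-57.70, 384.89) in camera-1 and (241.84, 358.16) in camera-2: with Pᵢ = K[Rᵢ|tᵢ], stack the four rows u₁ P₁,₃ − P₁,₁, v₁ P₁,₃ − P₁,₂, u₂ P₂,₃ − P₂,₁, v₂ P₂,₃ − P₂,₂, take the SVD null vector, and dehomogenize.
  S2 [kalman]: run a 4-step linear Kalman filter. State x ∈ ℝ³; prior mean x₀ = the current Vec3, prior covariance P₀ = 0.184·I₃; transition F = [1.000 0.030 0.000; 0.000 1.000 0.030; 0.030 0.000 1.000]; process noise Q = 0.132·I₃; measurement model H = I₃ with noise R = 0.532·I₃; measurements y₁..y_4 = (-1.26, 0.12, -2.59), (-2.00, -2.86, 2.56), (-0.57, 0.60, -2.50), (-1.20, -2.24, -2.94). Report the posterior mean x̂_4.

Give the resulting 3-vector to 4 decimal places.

after S1 (triangulate): (1.7913, 1.1738, -0.0020)
after S2 (kf_track): (-0.7760, -1.0101, -1.6221)

result = (-0.7760, -1.0101, -1.6221)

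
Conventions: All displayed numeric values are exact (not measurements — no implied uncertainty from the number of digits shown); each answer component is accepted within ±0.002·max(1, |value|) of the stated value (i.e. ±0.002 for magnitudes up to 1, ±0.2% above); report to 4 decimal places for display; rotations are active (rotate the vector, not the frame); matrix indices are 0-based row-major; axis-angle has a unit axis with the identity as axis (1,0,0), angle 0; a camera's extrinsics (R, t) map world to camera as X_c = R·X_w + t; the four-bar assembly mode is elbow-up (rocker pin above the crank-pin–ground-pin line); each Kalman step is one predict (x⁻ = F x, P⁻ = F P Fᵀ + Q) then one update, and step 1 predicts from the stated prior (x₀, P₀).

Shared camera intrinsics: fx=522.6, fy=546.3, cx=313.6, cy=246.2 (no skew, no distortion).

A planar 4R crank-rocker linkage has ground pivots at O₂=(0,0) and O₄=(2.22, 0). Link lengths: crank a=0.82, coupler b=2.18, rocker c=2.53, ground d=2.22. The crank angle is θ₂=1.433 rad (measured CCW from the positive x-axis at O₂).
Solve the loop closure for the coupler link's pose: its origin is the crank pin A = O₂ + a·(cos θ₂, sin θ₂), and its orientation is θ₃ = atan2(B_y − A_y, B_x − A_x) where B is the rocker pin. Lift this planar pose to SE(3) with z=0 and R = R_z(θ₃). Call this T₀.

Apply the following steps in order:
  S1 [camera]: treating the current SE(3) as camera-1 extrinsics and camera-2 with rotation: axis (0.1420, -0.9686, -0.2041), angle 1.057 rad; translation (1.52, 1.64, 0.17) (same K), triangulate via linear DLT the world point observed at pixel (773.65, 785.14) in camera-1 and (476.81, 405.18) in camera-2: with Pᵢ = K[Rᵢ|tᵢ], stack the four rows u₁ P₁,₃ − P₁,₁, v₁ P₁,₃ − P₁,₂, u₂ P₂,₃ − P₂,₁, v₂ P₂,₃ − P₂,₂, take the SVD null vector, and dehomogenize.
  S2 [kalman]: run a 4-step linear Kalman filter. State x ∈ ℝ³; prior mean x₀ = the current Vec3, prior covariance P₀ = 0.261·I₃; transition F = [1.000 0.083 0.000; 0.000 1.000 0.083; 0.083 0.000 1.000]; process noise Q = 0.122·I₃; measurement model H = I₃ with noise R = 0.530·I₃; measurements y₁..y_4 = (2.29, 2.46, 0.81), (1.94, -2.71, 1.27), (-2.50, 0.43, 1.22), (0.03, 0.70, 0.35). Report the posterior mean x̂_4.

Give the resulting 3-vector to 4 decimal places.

source (fourbar_fk): coupler pose = R=[0.6639 -0.7478 0.0000; 0.7478 0.6639 0.0000; 0.0000 0.0000 1.0000], t=(0.1126, 0.8122, 0.0000)
after S1 (triangulate): (1.7524, -0.4611, 1.8413)
after S2 (kf_track): (0.1247, 0.2216, 1.0210)

result = (0.1247, 0.2216, 1.0210)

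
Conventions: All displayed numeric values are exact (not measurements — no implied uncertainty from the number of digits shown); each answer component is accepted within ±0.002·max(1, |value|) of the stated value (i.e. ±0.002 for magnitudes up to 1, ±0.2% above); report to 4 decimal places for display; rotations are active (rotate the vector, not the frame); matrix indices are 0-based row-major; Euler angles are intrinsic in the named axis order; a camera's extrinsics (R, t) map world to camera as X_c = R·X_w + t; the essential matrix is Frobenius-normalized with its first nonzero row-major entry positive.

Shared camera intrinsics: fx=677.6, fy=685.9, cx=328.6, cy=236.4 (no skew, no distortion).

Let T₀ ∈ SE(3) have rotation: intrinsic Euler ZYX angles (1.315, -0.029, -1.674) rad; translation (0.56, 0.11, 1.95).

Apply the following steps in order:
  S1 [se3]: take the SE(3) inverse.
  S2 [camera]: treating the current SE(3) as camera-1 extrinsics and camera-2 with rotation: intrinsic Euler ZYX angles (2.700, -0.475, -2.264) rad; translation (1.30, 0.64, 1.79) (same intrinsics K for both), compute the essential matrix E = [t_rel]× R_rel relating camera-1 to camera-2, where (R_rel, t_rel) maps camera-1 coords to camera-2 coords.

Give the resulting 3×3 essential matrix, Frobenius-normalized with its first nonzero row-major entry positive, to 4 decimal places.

after S1 (invert_se3): R=[0.2529 0.9671 0.0290; 0.1070 0.0018 -0.9943; -0.9616 0.2546 -0.1030], t=(-0.3045, 1.8787, 0.7113)
after S2 (essential): [0.4351 0.4809 -0.1547; 0.3048 -0.4730 -0.4061; 0.2205 0.0751 -0.1404]

matrix = [0.4351 0.4809 -0.1547; 0.3048 -0.4730 -0.4061; 0.2205 0.0751 -0.1404]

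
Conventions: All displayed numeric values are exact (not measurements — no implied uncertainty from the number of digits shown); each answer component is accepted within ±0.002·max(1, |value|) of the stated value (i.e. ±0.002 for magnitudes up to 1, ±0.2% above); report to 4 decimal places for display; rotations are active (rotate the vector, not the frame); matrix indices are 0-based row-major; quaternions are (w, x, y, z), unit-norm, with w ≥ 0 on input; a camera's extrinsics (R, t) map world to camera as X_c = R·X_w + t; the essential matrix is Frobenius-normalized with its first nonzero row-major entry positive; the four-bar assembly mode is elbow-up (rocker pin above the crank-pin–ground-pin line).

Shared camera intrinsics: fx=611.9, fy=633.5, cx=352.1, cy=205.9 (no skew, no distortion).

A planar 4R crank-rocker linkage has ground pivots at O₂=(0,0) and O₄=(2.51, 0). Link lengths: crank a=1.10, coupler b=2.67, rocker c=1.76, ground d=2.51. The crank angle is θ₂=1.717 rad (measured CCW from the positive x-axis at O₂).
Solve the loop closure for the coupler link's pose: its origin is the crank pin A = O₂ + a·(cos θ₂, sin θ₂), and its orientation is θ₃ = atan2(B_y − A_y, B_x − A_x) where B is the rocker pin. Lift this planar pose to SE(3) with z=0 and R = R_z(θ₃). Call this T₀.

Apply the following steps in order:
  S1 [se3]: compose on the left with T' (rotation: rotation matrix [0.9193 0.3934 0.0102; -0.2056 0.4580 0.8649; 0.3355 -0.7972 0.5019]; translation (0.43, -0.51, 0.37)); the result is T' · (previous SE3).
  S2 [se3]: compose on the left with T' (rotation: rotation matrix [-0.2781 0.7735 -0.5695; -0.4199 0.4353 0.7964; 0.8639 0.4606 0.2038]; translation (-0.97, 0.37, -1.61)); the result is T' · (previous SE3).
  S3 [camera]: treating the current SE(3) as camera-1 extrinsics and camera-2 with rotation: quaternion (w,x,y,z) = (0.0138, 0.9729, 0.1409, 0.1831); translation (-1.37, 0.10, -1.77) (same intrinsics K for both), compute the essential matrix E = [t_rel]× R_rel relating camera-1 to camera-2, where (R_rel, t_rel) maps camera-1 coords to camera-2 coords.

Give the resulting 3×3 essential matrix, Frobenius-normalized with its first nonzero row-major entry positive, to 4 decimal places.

source (fourbar_fk): coupler pose = R=[0.9680 -0.2508 0.0000; 0.2508 0.9680 0.0000; 0.0000 0.0000 1.0000], t=(-0.1603, 1.0883, 0.0000)
after S1 (compose_se3): R=[0.9886 0.1502 0.0102; -0.0842 0.4949 0.8649; 0.1249 -0.8559 0.5019], t=(0.7108, 0.0213, -0.5513)
after S2 (compose_se3): R=[-0.4111 0.8284 0.3803; -0.3523 -0.5292 0.7719; 0.8407 0.1833 0.5095], t=(-0.8372, -0.3582, -1.0985)
after S3 (essential): [0.5749 -0.3949 -0.0676; 0.0360 -0.0402 0.6963; -0.0843 0.0604 -0.1024]

matrix = [0.5749 -0.3949 -0.0676; 0.0360 -0.0402 0.6963; -0.0843 0.0604 -0.1024]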